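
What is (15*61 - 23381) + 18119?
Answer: -4347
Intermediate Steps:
(15*61 - 23381) + 18119 = (915 - 23381) + 18119 = -22466 + 18119 = -4347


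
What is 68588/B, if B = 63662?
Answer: 34294/31831 ≈ 1.0774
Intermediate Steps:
68588/B = 68588/63662 = 68588*(1/63662) = 34294/31831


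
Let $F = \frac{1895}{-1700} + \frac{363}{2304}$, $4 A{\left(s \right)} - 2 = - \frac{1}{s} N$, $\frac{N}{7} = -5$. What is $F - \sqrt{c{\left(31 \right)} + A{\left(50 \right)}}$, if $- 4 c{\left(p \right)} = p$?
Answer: $- \frac{62483}{65280} - \frac{i \sqrt{2830}}{20} \approx -0.95715 - 2.6599 i$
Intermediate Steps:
$N = -35$ ($N = 7 \left(-5\right) = -35$)
$A{\left(s \right)} = \frac{1}{2} + \frac{35}{4 s}$ ($A{\left(s \right)} = \frac{1}{2} + \frac{- \frac{1}{s} \left(-35\right)}{4} = \frac{1}{2} + \frac{35 \frac{1}{s}}{4} = \frac{1}{2} + \frac{35}{4 s}$)
$c{\left(p \right)} = - \frac{p}{4}$
$F = - \frac{62483}{65280}$ ($F = 1895 \left(- \frac{1}{1700}\right) + 363 \cdot \frac{1}{2304} = - \frac{379}{340} + \frac{121}{768} = - \frac{62483}{65280} \approx -0.95715$)
$F - \sqrt{c{\left(31 \right)} + A{\left(50 \right)}} = - \frac{62483}{65280} - \sqrt{\left(- \frac{1}{4}\right) 31 + \frac{35 + 2 \cdot 50}{4 \cdot 50}} = - \frac{62483}{65280} - \sqrt{- \frac{31}{4} + \frac{1}{4} \cdot \frac{1}{50} \left(35 + 100\right)} = - \frac{62483}{65280} - \sqrt{- \frac{31}{4} + \frac{1}{4} \cdot \frac{1}{50} \cdot 135} = - \frac{62483}{65280} - \sqrt{- \frac{31}{4} + \frac{27}{40}} = - \frac{62483}{65280} - \sqrt{- \frac{283}{40}} = - \frac{62483}{65280} - \frac{i \sqrt{2830}}{20}$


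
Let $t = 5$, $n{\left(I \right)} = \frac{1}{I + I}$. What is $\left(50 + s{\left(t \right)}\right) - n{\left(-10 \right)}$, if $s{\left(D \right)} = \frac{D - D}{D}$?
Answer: $\frac{1001}{20} \approx 50.05$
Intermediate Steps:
$n{\left(I \right)} = \frac{1}{2 I}$
$s{\left(D \right)} = 0$ ($s{\left(D \right)} = \frac{0}{D} = 0$)
$\left(50 + s{\left(t \right)}\right) - n{\left(-10 \right)} = \left(50 + 0\right) - \frac{1}{2 \left(-10\right)} = 50 - \frac{1}{2} \left(- \frac{1}{10}\right) = 50 - - \frac{1}{20} = 50 + \frac{1}{20} = \frac{1001}{20}$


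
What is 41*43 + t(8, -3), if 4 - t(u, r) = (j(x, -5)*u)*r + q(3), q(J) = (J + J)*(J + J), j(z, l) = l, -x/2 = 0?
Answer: 1611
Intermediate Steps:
x = 0 (x = -2*0 = 0)
q(J) = 4*J² (q(J) = (2*J)*(2*J) = 4*J²)
t(u, r) = -32 + 5*r*u (t(u, r) = 4 - ((-5*u)*r + 4*3²) = 4 - (-5*r*u + 4*9) = 4 - (-5*r*u + 36) = 4 - (36 - 5*r*u) = 4 + (-36 + 5*r*u) = -32 + 5*r*u)
41*43 + t(8, -3) = 41*43 + (-32 + 5*(-3)*8) = 1763 + (-32 - 120) = 1763 - 152 = 1611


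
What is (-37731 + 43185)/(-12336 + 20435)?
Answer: 5454/8099 ≈ 0.67342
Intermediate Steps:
(-37731 + 43185)/(-12336 + 20435) = 5454/8099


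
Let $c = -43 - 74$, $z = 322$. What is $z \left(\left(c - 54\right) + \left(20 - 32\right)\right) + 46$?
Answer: $-58880$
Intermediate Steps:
$c = -117$ ($c = -43 - 74 = -117$)
$z \left(\left(c - 54\right) + \left(20 - 32\right)\right) + 46 = 322 \left(\left(-117 - 54\right) + \left(20 - 32\right)\right) + 46 = 322 \left(-171 - 12\right) + 46 = 322 \left(-183\right) + 46 = -58926 + 46 = -58880$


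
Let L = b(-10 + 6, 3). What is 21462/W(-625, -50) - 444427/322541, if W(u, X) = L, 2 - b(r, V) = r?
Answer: 1153284730/322541 ≈ 3575.6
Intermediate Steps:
b(r, V) = 2 - r
L = 6 (L = 2 - (-10 + 6) = 2 - 1*(-4) = 2 + 4 = 6)
W(u, X) = 6
21462/W(-625, -50) - 444427/322541 = 21462/6 - 444427/322541 = 21462*(⅙) - 444427*1/322541 = 3577 - 444427/322541 = 1153284730/322541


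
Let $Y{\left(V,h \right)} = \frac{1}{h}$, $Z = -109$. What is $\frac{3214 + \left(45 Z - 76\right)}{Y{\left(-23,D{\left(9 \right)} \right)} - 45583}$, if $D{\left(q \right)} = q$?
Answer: $\frac{15903}{410246} \approx 0.038765$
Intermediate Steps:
$\frac{3214 + \left(45 Z - 76\right)}{Y{\left(-23,D{\left(9 \right)} \right)} - 45583} = \frac{3214 + \left(45 \left(-109\right) - 76\right)}{\frac{1}{9} - 45583} = \frac{3214 - 4981}{\frac{1}{9} - 45583} = \frac{3214 - 4981}{- \frac{410246}{9}} = \left(-1767\right) \left(- \frac{9}{410246}\right) = \frac{15903}{410246}$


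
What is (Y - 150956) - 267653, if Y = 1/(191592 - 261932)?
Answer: -29444957061/70340 ≈ -4.1861e+5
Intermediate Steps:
Y = -1/70340 (Y = 1/(-70340) = -1/70340 ≈ -1.4217e-5)
(Y - 150956) - 267653 = (-1/70340 - 150956) - 267653 = -10618245041/70340 - 267653 = -29444957061/70340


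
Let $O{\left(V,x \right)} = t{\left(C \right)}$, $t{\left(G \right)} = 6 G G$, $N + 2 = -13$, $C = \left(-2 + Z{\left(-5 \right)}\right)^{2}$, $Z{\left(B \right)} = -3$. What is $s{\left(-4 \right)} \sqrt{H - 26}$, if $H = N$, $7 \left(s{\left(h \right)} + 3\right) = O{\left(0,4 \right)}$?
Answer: $\frac{3729 i \sqrt{41}}{7} \approx 3411.0 i$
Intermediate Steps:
$C = 25$ ($C = \left(-2 - 3\right)^{2} = \left(-5\right)^{2} = 25$)
$N = -15$ ($N = -2 - 13 = -15$)
$t{\left(G \right)} = 6 G^{2}$
$O{\left(V,x \right)} = 3750$ ($O{\left(V,x \right)} = 6 \cdot 25^{2} = 6 \cdot 625 = 3750$)
$s{\left(h \right)} = \frac{3729}{7}$ ($s{\left(h \right)} = -3 + \frac{1}{7} \cdot 3750 = -3 + \frac{3750}{7} = \frac{3729}{7}$)
$H = -15$
$s{\left(-4 \right)} \sqrt{H - 26} = \frac{3729 \sqrt{-15 - 26}}{7} = \frac{3729 \sqrt{-41}}{7} = \frac{3729 i \sqrt{41}}{7}$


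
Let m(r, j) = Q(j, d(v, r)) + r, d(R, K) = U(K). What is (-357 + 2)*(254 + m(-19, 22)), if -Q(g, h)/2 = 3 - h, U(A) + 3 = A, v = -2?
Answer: -65675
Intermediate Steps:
U(A) = -3 + A
d(R, K) = -3 + K
Q(g, h) = -6 + 2*h (Q(g, h) = -2*(3 - h) = -6 + 2*h)
m(r, j) = -12 + 3*r (m(r, j) = (-6 + 2*(-3 + r)) + r = (-6 + (-6 + 2*r)) + r = (-12 + 2*r) + r = -12 + 3*r)
(-357 + 2)*(254 + m(-19, 22)) = (-357 + 2)*(254 + (-12 + 3*(-19))) = -355*(254 + (-12 - 57)) = -355*(254 - 69) = -355*185 = -65675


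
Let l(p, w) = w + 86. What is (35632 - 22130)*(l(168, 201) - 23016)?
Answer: -306886958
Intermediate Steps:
l(p, w) = 86 + w
(35632 - 22130)*(l(168, 201) - 23016) = (35632 - 22130)*((86 + 201) - 23016) = 13502*(287 - 23016) = 13502*(-22729) = -306886958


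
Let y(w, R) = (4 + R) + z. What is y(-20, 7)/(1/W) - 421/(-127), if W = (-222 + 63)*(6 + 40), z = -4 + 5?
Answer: -11146115/127 ≈ -87765.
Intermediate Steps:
z = 1
W = -7314 (W = -159*46 = -7314)
y(w, R) = 5 + R (y(w, R) = (4 + R) + 1 = 5 + R)
y(-20, 7)/(1/W) - 421/(-127) = (5 + 7)/(1/(-7314)) - 421/(-127) = 12/(-1/7314) - 421*(-1/127) = 12*(-7314) + 421/127 = -87768 + 421/127 = -11146115/127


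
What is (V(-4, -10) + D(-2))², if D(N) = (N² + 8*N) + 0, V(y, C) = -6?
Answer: 324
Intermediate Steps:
D(N) = N² + 8*N
(V(-4, -10) + D(-2))² = (-6 - 2*(8 - 2))² = (-6 - 2*6)² = (-6 - 12)² = (-18)² = 324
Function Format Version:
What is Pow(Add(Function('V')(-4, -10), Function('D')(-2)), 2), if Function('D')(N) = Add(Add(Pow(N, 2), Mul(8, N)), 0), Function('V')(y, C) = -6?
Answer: 324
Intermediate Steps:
Function('D')(N) = Add(Pow(N, 2), Mul(8, N))
Pow(Add(Function('V')(-4, -10), Function('D')(-2)), 2) = Pow(Add(-6, Mul(-2, Add(8, -2))), 2) = Pow(Add(-6, Mul(-2, 6)), 2) = Pow(Add(-6, -12), 2) = Pow(-18, 2) = 324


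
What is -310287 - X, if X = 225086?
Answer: -535373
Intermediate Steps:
-310287 - X = -310287 - 1*225086 = -310287 - 225086 = -535373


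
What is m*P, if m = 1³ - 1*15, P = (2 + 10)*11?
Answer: -1848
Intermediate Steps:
P = 132 (P = 12*11 = 132)
m = -14 (m = 1 - 15 = -14)
m*P = -14*132 = -1848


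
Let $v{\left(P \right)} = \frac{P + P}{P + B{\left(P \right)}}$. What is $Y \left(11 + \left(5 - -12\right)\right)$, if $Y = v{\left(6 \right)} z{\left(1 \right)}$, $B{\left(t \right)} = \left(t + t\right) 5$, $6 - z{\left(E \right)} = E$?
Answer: $\frac{280}{11} \approx 25.455$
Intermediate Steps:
$z{\left(E \right)} = 6 - E$
$B{\left(t \right)} = 10 t$ ($B{\left(t \right)} = 2 t 5 = 10 t$)
$v{\left(P \right)} = \frac{2}{11}$ ($v{\left(P \right)} = \frac{P + P}{P + 10 P} = \frac{2 P}{11 P} = 2 P \frac{1}{11 P} = \frac{2}{11}$)
$Y = \frac{10}{11}$ ($Y = \frac{2 \left(6 - 1\right)}{11} = \frac{2}{11} \cdot 5 = \frac{10}{11} \approx 0.90909$)
$Y \left(11 + \left(5 - -12\right)\right) = \frac{10 \left(11 + \left(5 - -12\right)\right)}{11} = \frac{10 \left(11 + \left(5 + 12\right)\right)}{11} = \frac{10 \left(11 + 17\right)}{11} = \frac{10}{11} \cdot 28 = \frac{280}{11}$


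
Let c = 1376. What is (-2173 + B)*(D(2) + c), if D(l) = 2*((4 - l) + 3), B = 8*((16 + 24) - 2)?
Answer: -2590434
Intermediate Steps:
B = 304 (B = 8*(40 - 2) = 8*38 = 304)
D(l) = 14 - 2*l (D(l) = 2*(7 - l) = 14 - 2*l)
(-2173 + B)*(D(2) + c) = (-2173 + 304)*((14 - 2*2) + 1376) = -1869*((14 - 4) + 1376) = -1869*(10 + 1376) = -1869*1386 = -2590434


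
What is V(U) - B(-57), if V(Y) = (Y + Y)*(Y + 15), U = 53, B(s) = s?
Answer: 7265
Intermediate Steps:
V(Y) = 2*Y*(15 + Y) (V(Y) = (2*Y)*(15 + Y) = 2*Y*(15 + Y))
V(U) - B(-57) = 2*53*(15 + 53) - 1*(-57) = 2*53*68 + 57 = 7208 + 57 = 7265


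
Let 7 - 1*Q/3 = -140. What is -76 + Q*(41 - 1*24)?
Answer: 7421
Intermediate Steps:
Q = 441 (Q = 21 - 3*(-140) = 21 + 420 = 441)
-76 + Q*(41 - 1*24) = -76 + 441*(41 - 1*24) = -76 + 441*(41 - 24) = -76 + 441*17 = -76 + 7497 = 7421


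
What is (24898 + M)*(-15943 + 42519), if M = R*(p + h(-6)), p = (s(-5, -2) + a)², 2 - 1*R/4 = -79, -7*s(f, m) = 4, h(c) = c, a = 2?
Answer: 30752312096/49 ≈ 6.2760e+8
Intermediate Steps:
s(f, m) = -4/7 (s(f, m) = -⅐*4 = -4/7)
R = 324 (R = 8 - 4*(-79) = 8 + 316 = 324)
p = 100/49 (p = (-4/7 + 2)² = (10/7)² = 100/49 ≈ 2.0408)
M = -62856/49 (M = 324*(100/49 - 6) = 324*(-194/49) = -62856/49 ≈ -1282.8)
(24898 + M)*(-15943 + 42519) = (24898 - 62856/49)*(-15943 + 42519) = (1157146/49)*26576 = 30752312096/49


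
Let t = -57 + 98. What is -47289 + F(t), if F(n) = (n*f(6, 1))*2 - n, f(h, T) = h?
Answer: -46838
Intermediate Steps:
t = 41
F(n) = 11*n (F(n) = (n*6)*2 - n = (6*n)*2 - n = 12*n - n = 11*n)
-47289 + F(t) = -47289 + 11*41 = -47289 + 451 = -46838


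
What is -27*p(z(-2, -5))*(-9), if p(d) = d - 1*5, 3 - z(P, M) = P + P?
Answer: 486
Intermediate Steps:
z(P, M) = 3 - 2*P (z(P, M) = 3 - (P + P) = 3 - 2*P)
p(d) = -5 + d (p(d) = d - 5 = -5 + d)
-27*p(z(-2, -5))*(-9) = -27*(-5 + (3 - 2*(-2)))*(-9) = -27*(-5 + (3 + 4))*(-9) = -27*(-5 + 7)*(-9) = -27*2*(-9) = -54*(-9) = 486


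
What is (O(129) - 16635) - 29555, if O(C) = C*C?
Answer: -29549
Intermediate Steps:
O(C) = C**2
(O(129) - 16635) - 29555 = (129**2 - 16635) - 29555 = (16641 - 16635) - 29555 = 6 - 29555 = -29549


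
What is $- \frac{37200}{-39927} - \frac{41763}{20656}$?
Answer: $- \frac{299689367}{274910704} \approx -1.0901$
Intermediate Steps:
$- \frac{37200}{-39927} - \frac{41763}{20656} = \left(-37200\right) \left(- \frac{1}{39927}\right) - \frac{41763}{20656} = \frac{12400}{13309} - \frac{41763}{20656} = - \frac{299689367}{274910704}$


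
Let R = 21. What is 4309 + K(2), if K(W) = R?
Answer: 4330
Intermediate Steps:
K(W) = 21
4309 + K(2) = 4309 + 21 = 4330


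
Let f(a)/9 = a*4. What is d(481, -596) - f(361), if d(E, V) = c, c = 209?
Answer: -12787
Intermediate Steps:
d(E, V) = 209
f(a) = 36*a (f(a) = 9*(a*4) = 9*(4*a) = 36*a)
d(481, -596) - f(361) = 209 - 36*361 = 209 - 1*12996 = 209 - 12996 = -12787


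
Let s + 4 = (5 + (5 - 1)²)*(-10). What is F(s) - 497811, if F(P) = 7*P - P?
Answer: -499095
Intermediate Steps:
s = -214 (s = -4 + (5 + (5 - 1)²)*(-10) = -4 + (5 + 4²)*(-10) = -4 + (5 + 16)*(-10) = -4 + 21*(-10) = -4 - 210 = -214)
F(P) = 6*P
F(s) - 497811 = 6*(-214) - 497811 = -1284 - 497811 = -499095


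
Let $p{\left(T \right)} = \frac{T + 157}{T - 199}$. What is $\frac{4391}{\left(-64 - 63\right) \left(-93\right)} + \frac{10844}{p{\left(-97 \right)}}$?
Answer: $- \frac{1053082439}{19685} \approx -53497.0$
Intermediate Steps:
$p{\left(T \right)} = \frac{157 + T}{-199 + T}$
$\frac{4391}{\left(-64 - 63\right) \left(-93\right)} + \frac{10844}{p{\left(-97 \right)}} = \frac{4391}{\left(-64 - 63\right) \left(-93\right)} + \frac{10844}{\frac{1}{-199 - 97} \left(157 - 97\right)} = \frac{4391}{\left(-127\right) \left(-93\right)} + \frac{10844}{\frac{1}{-296} \cdot 60} = \frac{4391}{11811} + \frac{10844}{\left(- \frac{1}{296}\right) 60} = 4391 \cdot \frac{1}{11811} + \frac{10844}{- \frac{15}{74}} = \frac{4391}{11811} + 10844 \left(- \frac{74}{15}\right) = \frac{4391}{11811} - \frac{802456}{15} = - \frac{1053082439}{19685}$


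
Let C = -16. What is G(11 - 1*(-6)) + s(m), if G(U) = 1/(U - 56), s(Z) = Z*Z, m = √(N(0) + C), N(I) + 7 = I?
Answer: -898/39 ≈ -23.026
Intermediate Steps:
N(I) = -7 + I
m = I*√23 (m = √((-7 + 0) - 16) = √(-7 - 16) = √(-23) = I*√23 ≈ 4.7958*I)
s(Z) = Z²
G(U) = 1/(-56 + U)
G(11 - 1*(-6)) + s(m) = 1/(-56 + (11 - 1*(-6))) + (I*√23)² = 1/(-56 + (11 + 6)) - 23 = 1/(-56 + 17) - 23 = 1/(-39) - 23 = -1/39 - 23 = -898/39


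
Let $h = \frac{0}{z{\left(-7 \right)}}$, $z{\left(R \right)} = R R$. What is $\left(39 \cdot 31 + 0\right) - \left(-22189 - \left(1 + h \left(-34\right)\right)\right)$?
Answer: $23399$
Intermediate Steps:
$z{\left(R \right)} = R^{2}$
$h = 0$ ($h = \frac{0}{\left(-7\right)^{2}} = \frac{0}{49} = 0 \cdot \frac{1}{49} = 0$)
$\left(39 \cdot 31 + 0\right) - \left(-22189 - \left(1 + h \left(-34\right)\right)\right) = \left(39 \cdot 31 + 0\right) - \left(-22189 - \left(1 + 0 \left(-34\right)\right)\right) = \left(1209 + 0\right) - \left(-22189 - \left(1 + 0\right)\right) = 1209 - \left(-22189 - 1\right) = 1209 - -22190 = 1209 + 22190 = 23399$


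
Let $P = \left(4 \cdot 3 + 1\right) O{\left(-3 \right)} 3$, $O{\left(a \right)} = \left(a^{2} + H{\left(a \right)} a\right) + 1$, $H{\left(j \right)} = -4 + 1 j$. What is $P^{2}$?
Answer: $1461681$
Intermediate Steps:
$H{\left(j \right)} = -4 + j$
$O{\left(a \right)} = 1 + a^{2} + a \left(-4 + a\right)$ ($O{\left(a \right)} = \left(a^{2} + \left(-4 + a\right) a\right) + 1 = \left(a^{2} + a \left(-4 + a\right)\right) + 1 = 1 + a^{2} + a \left(-4 + a\right)$)
$P = 1209$ ($P = \left(4 \cdot 3 + 1\right) \left(1 + \left(-3\right)^{2} - 3 \left(-4 - 3\right)\right) 3 = \left(12 + 1\right) \left(1 + 9 - -21\right) 3 = 13 \left(1 + 9 + 21\right) 3 = 13 \cdot 31 \cdot 3 = 403 \cdot 3 = 1209$)
$P^{2} = 1209^{2} = 1461681$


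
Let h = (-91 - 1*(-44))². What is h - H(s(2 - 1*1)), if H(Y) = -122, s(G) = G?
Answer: 2331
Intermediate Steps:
h = 2209 (h = (-91 + 44)² = (-47)² = 2209)
h - H(s(2 - 1*1)) = 2209 - 1*(-122) = 2209 + 122 = 2331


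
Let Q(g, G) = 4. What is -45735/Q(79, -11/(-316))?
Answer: -45735/4 ≈ -11434.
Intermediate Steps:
-45735/Q(79, -11/(-316)) = -45735/4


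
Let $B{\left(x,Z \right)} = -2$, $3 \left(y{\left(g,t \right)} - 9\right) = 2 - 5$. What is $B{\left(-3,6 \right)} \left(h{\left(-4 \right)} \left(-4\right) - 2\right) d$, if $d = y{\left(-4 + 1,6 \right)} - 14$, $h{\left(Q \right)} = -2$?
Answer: $72$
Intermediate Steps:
$y{\left(g,t \right)} = 8$ ($y{\left(g,t \right)} = 9 + \frac{2 - 5}{3} = 9 + \frac{1}{3} \left(-3\right) = 9 - 1 = 8$)
$d = -6$ ($d = 8 - 14 = -6$)
$B{\left(-3,6 \right)} \left(h{\left(-4 \right)} \left(-4\right) - 2\right) d = - 2 \left(\left(-2\right) \left(-4\right) - 2\right) \left(-6\right) = - 2 \left(8 - 2\right) \left(-6\right) = \left(-2\right) 6 \left(-6\right) = \left(-12\right) \left(-6\right) = 72$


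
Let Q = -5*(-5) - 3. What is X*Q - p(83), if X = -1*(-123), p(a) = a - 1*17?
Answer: 2640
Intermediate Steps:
p(a) = -17 + a (p(a) = a - 17 = -17 + a)
X = 123
Q = 22 (Q = 25 - 3 = 22)
X*Q - p(83) = 123*22 - (-17 + 83) = 2706 - 1*66 = 2706 - 66 = 2640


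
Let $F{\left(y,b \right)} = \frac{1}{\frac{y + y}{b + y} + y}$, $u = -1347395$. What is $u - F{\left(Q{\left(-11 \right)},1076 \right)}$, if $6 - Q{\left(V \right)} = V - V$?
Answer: $- \frac{4381729081}{3252} \approx -1.3474 \cdot 10^{6}$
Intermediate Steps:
$Q{\left(V \right)} = 6$ ($Q{\left(V \right)} = 6 - \left(V - V\right) = 6 - 0 = 6 + 0 = 6$)
$F{\left(y,b \right)} = \frac{1}{y + \frac{2 y}{b + y}}$ ($F{\left(y,b \right)} = \frac{1}{\frac{2 y}{b + y} + y} = \frac{1}{y + \frac{2 y}{b + y}}$)
$u - F{\left(Q{\left(-11 \right)},1076 \right)} = -1347395 - \frac{1076 + 6}{6 \left(2 + 1076 + 6\right)} = -1347395 - \frac{1}{6} \cdot \frac{1}{1084} \cdot 1082 = -1347395 - \frac{541}{3252} = - \frac{4381729081}{3252}$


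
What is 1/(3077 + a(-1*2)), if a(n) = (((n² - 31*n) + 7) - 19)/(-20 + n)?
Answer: 11/33820 ≈ 0.00032525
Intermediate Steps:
a(n) = (-12 + n² - 31*n)/(-20 + n) (a(n) = ((7 + n² - 31*n) - 19)/(-20 + n) = (-12 + n² - 31*n)/(-20 + n))
1/(3077 + a(-1*2)) = 1/(3077 + (-12 + (-1*2)² - (-31)*2)/(-20 - 1*2)) = 1/(3077 + (-12 + (-2)² - 31*(-2))/(-20 - 2)) = 1/(3077 + (-12 + 4 + 62)/(-22)) = 1/(3077 - 1/22*54) = 1/(3077 - 27/11) = 1/(33820/11) = 11/33820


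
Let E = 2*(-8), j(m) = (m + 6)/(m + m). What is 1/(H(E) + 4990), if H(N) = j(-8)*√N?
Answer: 19960/99600401 - 2*I/99600401 ≈ 0.0002004 - 2.008e-8*I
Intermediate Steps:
j(m) = (6 + m)/(2*m) (j(m) = (6 + m)/((2*m)) = (6 + m)*(1/(2*m)) = (6 + m)/(2*m))
E = -16
H(N) = √N/8 (H(N) = ((½)*(6 - 8)/(-8))*√N = ((½)*(-⅛)*(-2))*√N = √N/8)
1/(H(E) + 4990) = 1/(√(-16)/8 + 4990) = 1/((4*I)/8 + 4990) = 1/(I/2 + 4990) = 1/(4990 + I/2) = 4*(4990 - I/2)/99600401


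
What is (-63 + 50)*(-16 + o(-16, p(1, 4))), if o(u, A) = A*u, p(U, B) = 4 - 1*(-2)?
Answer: 1456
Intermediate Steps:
p(U, B) = 6 (p(U, B) = 4 + 2 = 6)
(-63 + 50)*(-16 + o(-16, p(1, 4))) = (-63 + 50)*(-16 + 6*(-16)) = -13*(-16 - 96) = -13*(-112) = 1456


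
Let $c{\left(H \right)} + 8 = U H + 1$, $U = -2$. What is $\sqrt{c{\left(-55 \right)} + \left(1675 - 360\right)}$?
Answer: $\sqrt{1418} \approx 37.656$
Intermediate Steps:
$c{\left(H \right)} = -7 - 2 H$ ($c{\left(H \right)} = -8 - \left(-1 + 2 H\right) = -7 - 2 H$)
$\sqrt{c{\left(-55 \right)} + \left(1675 - 360\right)} = \sqrt{\left(-7 - -110\right) + \left(1675 - 360\right)} = \sqrt{\left(-7 + 110\right) + 1315} = \sqrt{103 + 1315} = \sqrt{1418}$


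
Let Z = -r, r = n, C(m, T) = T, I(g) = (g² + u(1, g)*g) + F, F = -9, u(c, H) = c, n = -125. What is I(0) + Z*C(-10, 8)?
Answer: 991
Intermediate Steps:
I(g) = -9 + g + g² (I(g) = (g² + 1*g) - 9 = (g² + g) - 9 = (g + g²) - 9 = -9 + g + g²)
r = -125
Z = 125 (Z = -1*(-125) = 125)
I(0) + Z*C(-10, 8) = (-9 + 0 + 0²) + 125*8 = (-9 + 0 + 0) + 1000 = -9 + 1000 = 991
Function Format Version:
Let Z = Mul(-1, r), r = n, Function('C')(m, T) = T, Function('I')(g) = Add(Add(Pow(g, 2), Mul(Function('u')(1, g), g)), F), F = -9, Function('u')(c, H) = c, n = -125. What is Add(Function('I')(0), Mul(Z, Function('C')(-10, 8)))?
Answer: 991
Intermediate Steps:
Function('I')(g) = Add(-9, g, Pow(g, 2)) (Function('I')(g) = Add(Add(Pow(g, 2), Mul(1, g)), -9) = Add(Add(Pow(g, 2), g), -9) = Add(Add(g, Pow(g, 2)), -9) = Add(-9, g, Pow(g, 2)))
r = -125
Z = 125 (Z = Mul(-1, -125) = 125)
Add(Function('I')(0), Mul(Z, Function('C')(-10, 8))) = Add(Add(-9, 0, Pow(0, 2)), Mul(125, 8)) = Add(Add(-9, 0, 0), 1000) = Add(-9, 1000) = 991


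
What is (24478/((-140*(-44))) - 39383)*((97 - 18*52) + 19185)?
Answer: -1112569329373/1540 ≈ -7.2245e+8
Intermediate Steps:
(24478/((-140*(-44))) - 39383)*((97 - 18*52) + 19185) = (24478/6160 - 39383)*((97 - 936) + 19185) = (24478*(1/6160) - 39383)*(-839 + 19185) = (12239/3080 - 39383)*18346 = -121287401/3080*18346 = -1112569329373/1540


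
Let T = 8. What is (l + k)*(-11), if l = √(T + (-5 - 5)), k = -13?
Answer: 143 - 11*I*√2 ≈ 143.0 - 15.556*I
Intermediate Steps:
l = I*√2 (l = √(8 + (-5 - 5)) = √(8 - 10) = √(-2) = I*√2 ≈ 1.4142*I)
(l + k)*(-11) = (I*√2 - 13)*(-11) = (-13 + I*√2)*(-11) = 143 - 11*I*√2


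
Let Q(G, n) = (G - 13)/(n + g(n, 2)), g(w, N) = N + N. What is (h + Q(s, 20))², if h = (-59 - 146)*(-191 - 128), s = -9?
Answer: 615799603441/144 ≈ 4.2764e+9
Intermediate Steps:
g(w, N) = 2*N
Q(G, n) = (-13 + G)/(4 + n) (Q(G, n) = (G - 13)/(n + 2*2) = (-13 + G)/(n + 4) = (-13 + G)/(4 + n))
h = 65395 (h = -205*(-319) = 65395)
(h + Q(s, 20))² = (65395 + (-13 - 9)/(4 + 20))² = (65395 - 22/24)² = (65395 + (1/24)*(-22))² = (65395 - 11/12)² = (784729/12)² = 615799603441/144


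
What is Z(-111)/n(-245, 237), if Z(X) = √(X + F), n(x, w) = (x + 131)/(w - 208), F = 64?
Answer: -29*I*√47/114 ≈ -1.744*I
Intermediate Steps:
n(x, w) = (131 + x)/(-208 + w)
Z(X) = √(64 + X) (Z(X) = √(X + 64) = √(64 + X))
Z(-111)/n(-245, 237) = √(64 - 111)/(((131 - 245)/(-208 + 237))) = √(-47)/((-114/29)) = (I*√47)/(((1/29)*(-114))) = (I*√47)/(-114/29) = (I*√47)*(-29/114) = -29*I*√47/114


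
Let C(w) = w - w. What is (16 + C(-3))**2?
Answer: 256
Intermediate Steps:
C(w) = 0
(16 + C(-3))**2 = (16 + 0)**2 = 16**2 = 256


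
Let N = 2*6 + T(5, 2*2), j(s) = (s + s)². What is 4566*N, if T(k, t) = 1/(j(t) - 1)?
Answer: 1152154/21 ≈ 54865.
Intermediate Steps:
j(s) = 4*s² (j(s) = (2*s)² = 4*s²)
T(k, t) = 1/(-1 + 4*t²) (T(k, t) = 1/(4*t² - 1) = 1/(-1 + 4*t²))
N = 757/63 (N = 2*6 + 1/(-1 + 4*(2*2)²) = 12 + 1/(-1 + 4*4²) = 12 + 1/(-1 + 4*16) = 12 + 1/(-1 + 64) = 12 + 1/63 = 757/63 ≈ 12.016)
4566*N = 4566*(757/63) = 1152154/21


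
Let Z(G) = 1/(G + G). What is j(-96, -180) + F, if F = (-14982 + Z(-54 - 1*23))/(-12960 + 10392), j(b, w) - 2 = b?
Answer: -34867139/395472 ≈ -88.166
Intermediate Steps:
j(b, w) = 2 + b
Z(G) = 1/(2*G)
F = 2307229/395472 (F = (-14982 + 1/(2*(-54 - 1*23)))/(-12960 + 10392) = (-14982 + 1/(2*(-54 - 23)))/(-2568) = (-14982 + (½)/(-77))*(-1/2568) = (-14982 + (½)*(-1/77))*(-1/2568) = (-14982 - 1/154)*(-1/2568) = -2307229/154*(-1/2568) = 2307229/395472 ≈ 5.8341)
j(-96, -180) + F = (2 - 96) + 2307229/395472 = -94 + 2307229/395472 = -34867139/395472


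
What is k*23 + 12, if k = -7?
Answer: -149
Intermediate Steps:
k*23 + 12 = -7*23 + 12 = -161 + 12 = -149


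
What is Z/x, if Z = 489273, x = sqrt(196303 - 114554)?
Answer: 489273*sqrt(81749)/81749 ≈ 1711.2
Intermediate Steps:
x = sqrt(81749) ≈ 285.92
Z/x = 489273/(sqrt(81749)) = 489273*(sqrt(81749)/81749) = 489273*sqrt(81749)/81749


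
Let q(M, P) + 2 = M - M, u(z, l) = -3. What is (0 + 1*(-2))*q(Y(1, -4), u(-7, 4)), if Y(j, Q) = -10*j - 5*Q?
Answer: 4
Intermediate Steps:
q(M, P) = -2 (q(M, P) = -2 + (M - M) = -2 + 0 = -2)
(0 + 1*(-2))*q(Y(1, -4), u(-7, 4)) = (0 + 1*(-2))*(-2) = (0 - 2)*(-2) = -2*(-2) = 4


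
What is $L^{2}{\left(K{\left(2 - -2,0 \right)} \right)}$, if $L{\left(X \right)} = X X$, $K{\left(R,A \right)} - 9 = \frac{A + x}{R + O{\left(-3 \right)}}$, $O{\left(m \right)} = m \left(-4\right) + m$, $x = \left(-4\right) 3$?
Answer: $\frac{121550625}{28561} \approx 4255.8$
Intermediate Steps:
$x = -12$
$O{\left(m \right)} = - 3 m$ ($O{\left(m \right)} = - 4 m + m = - 3 m$)
$K{\left(R,A \right)} = 9 + \frac{-12 + A}{9 + R}$ ($K{\left(R,A \right)} = 9 + \frac{A - 12}{R - -9} = 9 + \frac{-12 + A}{R + 9} = 9 + \frac{-12 + A}{9 + R}$)
$L{\left(X \right)} = X^{2}$
$L^{2}{\left(K{\left(2 - -2,0 \right)} \right)} = \left(\left(\frac{69 + 0 + 9 \left(2 - -2\right)}{9 + \left(2 - -2\right)}\right)^{2}\right)^{2} = \left(\left(\frac{69 + 0 + 9 \left(2 + 2\right)}{9 + \left(2 + 2\right)}\right)^{2}\right)^{2} = \left(\left(\frac{69 + 0 + 9 \cdot 4}{9 + 4}\right)^{2}\right)^{2} = \left(\left(\frac{69 + 0 + 36}{13}\right)^{2}\right)^{2} = \left(\left(\frac{1}{13} \cdot 105\right)^{2}\right)^{2} = \left(\left(\frac{105}{13}\right)^{2}\right)^{2} = \left(\frac{11025}{169}\right)^{2} = \frac{121550625}{28561}$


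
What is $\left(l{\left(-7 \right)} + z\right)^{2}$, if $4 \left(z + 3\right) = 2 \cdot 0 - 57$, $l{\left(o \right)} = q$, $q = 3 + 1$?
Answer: $\frac{2809}{16} \approx 175.56$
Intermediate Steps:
$q = 4$
$l{\left(o \right)} = 4$
$z = - \frac{69}{4}$ ($z = -3 + \frac{2 \cdot 0 - 57}{4} = -3 + \frac{0 - 57}{4} = -3 + \frac{1}{4} \left(-57\right) = -3 - \frac{57}{4} = - \frac{69}{4} \approx -17.25$)
$\left(l{\left(-7 \right)} + z\right)^{2} = \left(4 - \frac{69}{4}\right)^{2} = \left(- \frac{53}{4}\right)^{2} = \frac{2809}{16}$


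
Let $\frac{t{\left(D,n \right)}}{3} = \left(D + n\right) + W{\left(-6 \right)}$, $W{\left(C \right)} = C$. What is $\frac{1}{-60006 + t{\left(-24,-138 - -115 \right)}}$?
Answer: $- \frac{1}{60165} \approx -1.6621 \cdot 10^{-5}$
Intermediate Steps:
$t{\left(D,n \right)} = -18 + 3 D + 3 n$ ($t{\left(D,n \right)} = 3 \left(\left(D + n\right) - 6\right) = 3 \left(-6 + D + n\right) = -18 + 3 D + 3 n$)
$\frac{1}{-60006 + t{\left(-24,-138 - -115 \right)}} = \frac{1}{-60006 + \left(-18 + 3 \left(-24\right) + 3 \left(-138 - -115\right)\right)} = \frac{1}{-60006 - \left(90 - 3 \left(-138 + 115\right)\right)} = \frac{1}{-60006 - 159} = \frac{1}{-60165} = - \frac{1}{60165}$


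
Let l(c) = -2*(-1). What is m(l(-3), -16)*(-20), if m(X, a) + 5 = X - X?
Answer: 100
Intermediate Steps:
l(c) = 2
m(X, a) = -5 (m(X, a) = -5 + (X - X) = -5 + 0 = -5)
m(l(-3), -16)*(-20) = -5*(-20) = 100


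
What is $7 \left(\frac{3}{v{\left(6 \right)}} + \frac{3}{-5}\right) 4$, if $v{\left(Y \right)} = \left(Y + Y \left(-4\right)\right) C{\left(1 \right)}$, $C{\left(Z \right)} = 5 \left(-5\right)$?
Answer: $- \frac{1246}{75} \approx -16.613$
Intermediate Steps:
$C{\left(Z \right)} = -25$
$v{\left(Y \right)} = 75 Y$ ($v{\left(Y \right)} = \left(Y + Y \left(-4\right)\right) \left(-25\right) = \left(Y - 4 Y\right) \left(-25\right) = - 3 Y \left(-25\right) = 75 Y$)
$7 \left(\frac{3}{v{\left(6 \right)}} + \frac{3}{-5}\right) 4 = 7 \left(\frac{3}{75 \cdot 6} + \frac{3}{-5}\right) 4 = 7 \left(\frac{3}{450} + 3 \left(- \frac{1}{5}\right)\right) 4 = 7 \left(3 \cdot \frac{1}{450} - \frac{3}{5}\right) 4 = 7 \left(\frac{1}{150} - \frac{3}{5}\right) 4 = 7 \left(- \frac{89}{150}\right) 4 = \left(- \frac{623}{150}\right) 4 = - \frac{1246}{75}$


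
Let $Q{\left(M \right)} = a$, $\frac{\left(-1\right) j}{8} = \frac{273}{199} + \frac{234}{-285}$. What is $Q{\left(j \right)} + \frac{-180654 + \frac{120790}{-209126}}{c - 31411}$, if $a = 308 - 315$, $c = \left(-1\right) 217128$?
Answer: $- \frac{163026099602}{25987983457} \approx -6.2731$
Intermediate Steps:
$j = - \frac{83304}{18905}$ ($j = - 8 \left(\frac{273}{199} + \frac{234}{-285}\right) = - 8 \left(273 \cdot \frac{1}{199} + 234 \left(- \frac{1}{285}\right)\right) = - 8 \left(\frac{273}{199} - \frac{78}{95}\right) = \left(-8\right) \frac{10413}{18905} = - \frac{83304}{18905} \approx -4.4065$)
$c = -217128$
$a = -7$ ($a = 308 - 315 = -7$)
$Q{\left(M \right)} = -7$
$Q{\left(j \right)} + \frac{-180654 + \frac{120790}{-209126}}{c - 31411} = -7 + \frac{-180654 + \frac{120790}{-209126}}{-217128 - 31411} = -7 + \frac{-180654 + 120790 \left(- \frac{1}{209126}\right)}{-248539} = -7 + \left(-180654 - \frac{60395}{104563}\right) \left(- \frac{1}{248539}\right) = -7 - - \frac{18889784597}{25987983457} = -7 + \frac{18889784597}{25987983457} = - \frac{163026099602}{25987983457}$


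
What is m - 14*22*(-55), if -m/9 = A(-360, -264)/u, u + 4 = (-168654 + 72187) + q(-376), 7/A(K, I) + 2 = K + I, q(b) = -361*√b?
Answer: 99211477192266607/5856639740162 + 22743*I*√94/2928319870081 ≈ 16940.0 + 7.53e-8*I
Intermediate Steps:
A(K, I) = 7/(-2 + I + K) (A(K, I) = 7/(-2 + (K + I)) = 7/(-2 + (I + K)) = 7/(-2 + I + K))
u = -96471 - 722*I*√94 (u = -4 + ((-168654 + 72187) - 722*I*√94) = -4 + (-96467 - 722*I*√94) = -96471 - 722*I*√94 ≈ -96471.0 - 7000.0*I)
m = 63/(626*(-96471 - 722*I*√94)) (m = -9*7/(-2 - 264 - 360)/(-96471 - 722*I*√94) = -9*7/(-626)/(-96471 - 722*I*√94) = -9*7*(-1/626)/(-96471 - 722*I*√94) = -(-63)/(626*(-96471 - 722*I*√94)) = 63/(626*(-96471 - 722*I*√94)) ≈ -1.0377e-6 + 7.53e-8*I)
m - 14*22*(-55) = (-6077673/5856639740162 + 22743*I*√94/2928319870081) - 14*22*(-55) = (-6077673/5856639740162 + 22743*I*√94/2928319870081) - 308*(-55) = (-6077673/5856639740162 + 22743*I*√94/2928319870081) + 16940 = 99211477192266607/5856639740162 + 22743*I*√94/2928319870081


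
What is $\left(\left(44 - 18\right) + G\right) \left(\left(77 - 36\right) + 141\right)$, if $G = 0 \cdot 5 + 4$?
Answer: $5460$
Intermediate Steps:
$G = 4$ ($G = 0 + 4 = 4$)
$\left(\left(44 - 18\right) + G\right) \left(\left(77 - 36\right) + 141\right) = \left(\left(44 - 18\right) + 4\right) \left(\left(77 - 36\right) + 141\right) = \left(\left(44 - 18\right) + 4\right) \left(41 + 141\right) = \left(26 + 4\right) 182 = 30 \cdot 182 = 5460$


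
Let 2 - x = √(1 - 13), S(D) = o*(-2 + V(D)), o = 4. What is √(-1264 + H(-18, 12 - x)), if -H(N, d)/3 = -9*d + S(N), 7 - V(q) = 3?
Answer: √(-1018 + 54*I*√3) ≈ 1.4642 + 31.94*I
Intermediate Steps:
V(q) = 4 (V(q) = 7 - 1*3 = 7 - 3 = 4)
S(D) = 8 (S(D) = 4*(-2 + 4) = 4*2 = 8)
x = 2 - 2*I*√3 (x = 2 - √(1 - 13) = 2 - √(-12) = 2 - 2*I*√3 ≈ 2.0 - 3.4641*I)
H(N, d) = -24 + 27*d (H(N, d) = -3*(-9*d + 8) = -3*(8 - 9*d) = -24 + 27*d)
√(-1264 + H(-18, 12 - x)) = √(-1264 + (-24 + 27*(12 - (2 - 2*I*√3)))) = √(-1264 + (-24 + 27*(12 + (-2 + 2*I*√3)))) = √(-1264 + (-24 + 27*(10 + 2*I*√3))) = √(-1264 + (-24 + (270 + 54*I*√3))) = √(-1264 + (246 + 54*I*√3)) = √(-1018 + 54*I*√3)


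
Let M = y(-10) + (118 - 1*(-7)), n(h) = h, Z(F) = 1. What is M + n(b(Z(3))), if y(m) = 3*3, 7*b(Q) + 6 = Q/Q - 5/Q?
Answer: 928/7 ≈ 132.57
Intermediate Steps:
b(Q) = -5/7 - 5/(7*Q) (b(Q) = -6/7 + (Q/Q - 5/Q)/7 = -6/7 + (1 - 5/Q)/7 = -6/7 + (⅐ - 5/(7*Q)) = -5/7 - 5/(7*Q))
y(m) = 9
M = 134 (M = 9 + (118 - 1*(-7)) = 9 + (118 + 7) = 9 + 125 = 134)
M + n(b(Z(3))) = 134 + (5/7)*(-1 - 1*1)/1 = 134 + (5/7)*1*(-1 - 1) = 134 + (5/7)*1*(-2) = 134 - 10/7 = 928/7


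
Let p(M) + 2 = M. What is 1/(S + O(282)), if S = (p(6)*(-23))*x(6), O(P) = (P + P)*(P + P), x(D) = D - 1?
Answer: 1/317636 ≈ 3.1483e-6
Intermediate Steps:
p(M) = -2 + M
x(D) = -1 + D
O(P) = 4*P² (O(P) = (2*P)*(2*P) = 4*P²)
S = -460 (S = ((-2 + 6)*(-23))*(-1 + 6) = (4*(-23))*5 = -92*5 = -460)
1/(S + O(282)) = 1/(-460 + 4*282²) = 1/(-460 + 4*79524) = 1/(-460 + 318096) = 1/317636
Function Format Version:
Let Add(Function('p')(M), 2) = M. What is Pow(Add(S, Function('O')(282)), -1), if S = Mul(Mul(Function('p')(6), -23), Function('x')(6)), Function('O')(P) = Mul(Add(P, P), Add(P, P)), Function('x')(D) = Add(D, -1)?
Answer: Rational(1, 317636) ≈ 3.1483e-6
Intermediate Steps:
Function('p')(M) = Add(-2, M)
Function('x')(D) = Add(-1, D)
Function('O')(P) = Mul(4, Pow(P, 2)) (Function('O')(P) = Mul(Mul(2, P), Mul(2, P)) = Mul(4, Pow(P, 2)))
S = -460 (S = Mul(Mul(Add(-2, 6), -23), Add(-1, 6)) = Mul(Mul(4, -23), 5) = Mul(-92, 5) = -460)
Pow(Add(S, Function('O')(282)), -1) = Pow(Add(-460, Mul(4, Pow(282, 2))), -1) = Pow(Add(-460, Mul(4, 79524)), -1) = Pow(Add(-460, 318096), -1) = Pow(317636, -1) = Rational(1, 317636)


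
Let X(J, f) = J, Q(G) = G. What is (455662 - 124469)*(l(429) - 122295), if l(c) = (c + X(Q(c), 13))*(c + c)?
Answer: 203309115717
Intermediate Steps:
l(c) = 4*c² (l(c) = (c + c)*(c + c) = (2*c)*(2*c) = 4*c²)
(455662 - 124469)*(l(429) - 122295) = (455662 - 124469)*(4*429² - 122295) = 331193*(4*184041 - 122295) = 331193*(736164 - 122295) = 331193*613869 = 203309115717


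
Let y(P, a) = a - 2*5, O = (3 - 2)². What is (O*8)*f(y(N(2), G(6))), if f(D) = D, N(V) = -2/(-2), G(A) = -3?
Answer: -104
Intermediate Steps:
O = 1 (O = 1² = 1)
N(V) = 1 (N(V) = -2*(-½) = 1)
y(P, a) = -10 + a (y(P, a) = a - 10 = -10 + a)
(O*8)*f(y(N(2), G(6))) = (1*8)*(-10 - 3) = 8*(-13) = -104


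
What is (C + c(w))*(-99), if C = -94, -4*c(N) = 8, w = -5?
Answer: 9504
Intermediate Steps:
c(N) = -2 (c(N) = -1/4*8 = -2)
(C + c(w))*(-99) = (-94 - 2)*(-99) = -96*(-99) = 9504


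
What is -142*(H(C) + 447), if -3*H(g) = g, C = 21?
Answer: -62480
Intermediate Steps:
H(g) = -g/3
-142*(H(C) + 447) = -142*(-1/3*21 + 447) = -142*(-7 + 447) = -142*440 = -62480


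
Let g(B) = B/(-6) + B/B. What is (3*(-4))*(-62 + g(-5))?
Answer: 722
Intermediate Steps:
g(B) = 1 - B/6 (g(B) = B*(-⅙) + 1 = -B/6 + 1 = 1 - B/6)
(3*(-4))*(-62 + g(-5)) = (3*(-4))*(-62 + (1 - ⅙*(-5))) = -12*(-62 + (1 + ⅚)) = -12*(-62 + 11/6) = -12*(-361/6) = 722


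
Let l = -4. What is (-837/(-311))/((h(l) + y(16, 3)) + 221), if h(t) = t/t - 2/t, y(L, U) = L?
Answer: 186/16483 ≈ 0.011284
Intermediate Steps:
h(t) = 1 - 2/t
(-837/(-311))/((h(l) + y(16, 3)) + 221) = (-837/(-311))/(((-2 - 4)/(-4) + 16) + 221) = (-837*(-1/311))/((-¼*(-6) + 16) + 221) = 837/(311*((3/2 + 16) + 221)) = 837/(311*(35/2 + 221)) = 837/(311*(477/2)) = (837/311)*(2/477) = 186/16483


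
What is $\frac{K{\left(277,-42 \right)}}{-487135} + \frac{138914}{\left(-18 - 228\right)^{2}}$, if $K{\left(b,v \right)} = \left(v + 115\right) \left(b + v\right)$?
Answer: $\frac{6663171941}{2947946166} \approx 2.2603$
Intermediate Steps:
$K{\left(b,v \right)} = \left(115 + v\right) \left(b + v\right)$
$\frac{K{\left(277,-42 \right)}}{-487135} + \frac{138914}{\left(-18 - 228\right)^{2}} = \frac{\left(-42\right)^{2} + 115 \cdot 277 + 115 \left(-42\right) + 277 \left(-42\right)}{-487135} + \frac{138914}{\left(-18 - 228\right)^{2}} = \left(1764 + 31855 - 4830 - 11634\right) \left(- \frac{1}{487135}\right) + \frac{138914}{\left(-246\right)^{2}} = 17155 \left(- \frac{1}{487135}\right) + \frac{138914}{60516} = - \frac{3431}{97427} + 138914 \cdot \frac{1}{60516} = - \frac{3431}{97427} + \frac{69457}{30258} = \frac{6663171941}{2947946166}$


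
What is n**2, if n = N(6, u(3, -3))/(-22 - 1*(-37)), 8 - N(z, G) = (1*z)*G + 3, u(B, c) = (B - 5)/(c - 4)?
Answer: 529/11025 ≈ 0.047982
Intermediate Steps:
u(B, c) = (-5 + B)/(-4 + c)
N(z, G) = 5 - G*z (N(z, G) = 8 - ((1*z)*G + 3) = 8 - (z*G + 3) = 8 - (G*z + 3) = 8 - (3 + G*z) = 8 + (-3 - G*z) = 5 - G*z)
n = 23/105 (n = (5 - 1*(-5 + 3)/(-4 - 3)*6)/(-22 - 1*(-37)) = (5 - 1*-2/(-7)*6)/(-22 + 37) = (5 - 1*(-1/7*(-2))*6)/15 = (5 - 1*2/7*6)*(1/15) = (5 - 12/7)*(1/15) = (23/7)*(1/15) = 23/105 ≈ 0.21905)
n**2 = (23/105)**2 = 529/11025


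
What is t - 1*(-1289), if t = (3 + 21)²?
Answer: 1865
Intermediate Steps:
t = 576 (t = 24² = 576)
t - 1*(-1289) = 576 - 1*(-1289) = 576 + 1289 = 1865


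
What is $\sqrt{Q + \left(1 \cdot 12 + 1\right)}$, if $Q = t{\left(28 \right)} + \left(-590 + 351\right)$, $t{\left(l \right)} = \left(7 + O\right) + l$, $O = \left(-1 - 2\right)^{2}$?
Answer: $i \sqrt{182} \approx 13.491 i$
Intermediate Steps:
$O = 9$ ($O = \left(-3\right)^{2} = 9$)
$t{\left(l \right)} = 16 + l$ ($t{\left(l \right)} = \left(7 + 9\right) + l = 16 + l$)
$Q = -195$ ($Q = \left(16 + 28\right) + \left(-590 + 351\right) = 44 - 239 = -195$)
$\sqrt{Q + \left(1 \cdot 12 + 1\right)} = \sqrt{-195 + \left(1 \cdot 12 + 1\right)} = \sqrt{-195 + \left(12 + 1\right)} = \sqrt{-195 + 13} = \sqrt{-182} = i \sqrt{182}$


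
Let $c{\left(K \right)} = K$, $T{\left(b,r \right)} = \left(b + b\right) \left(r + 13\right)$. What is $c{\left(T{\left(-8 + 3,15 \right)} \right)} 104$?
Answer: $-29120$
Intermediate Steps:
$T{\left(b,r \right)} = 2 b \left(13 + r\right)$
$c{\left(T{\left(-8 + 3,15 \right)} \right)} 104 = 2 \left(-8 + 3\right) \left(13 + 15\right) 104 = 2 \left(-5\right) 28 \cdot 104 = \left(-280\right) 104 = -29120$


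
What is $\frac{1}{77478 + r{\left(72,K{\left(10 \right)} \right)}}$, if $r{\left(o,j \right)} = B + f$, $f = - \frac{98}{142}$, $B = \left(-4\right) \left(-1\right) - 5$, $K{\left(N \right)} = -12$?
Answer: $\frac{71}{5500818} \approx 1.2907 \cdot 10^{-5}$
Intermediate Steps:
$B = -1$ ($B = 4 - 5 = -1$)
$f = - \frac{49}{71}$ ($f = \left(-98\right) \frac{1}{142} = - \frac{49}{71} \approx -0.69014$)
$r{\left(o,j \right)} = - \frac{120}{71}$ ($r{\left(o,j \right)} = -1 - \frac{49}{71} = - \frac{120}{71}$)
$\frac{1}{77478 + r{\left(72,K{\left(10 \right)} \right)}} = \frac{1}{77478 - \frac{120}{71}} = \frac{1}{\frac{5500818}{71}} = \frac{71}{5500818}$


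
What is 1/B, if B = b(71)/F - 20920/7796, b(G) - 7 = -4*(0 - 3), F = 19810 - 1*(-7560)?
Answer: -53344130/143108069 ≈ -0.37275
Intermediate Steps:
F = 27370 (F = 19810 + 7560 = 27370)
b(G) = 19 (b(G) = 7 - 4*(0 - 3) = 7 - 4*(-3) = 7 + 12 = 19)
B = -143108069/53344130 (B = 19/27370 - 20920/7796 = 19*(1/27370) - 20920*1/7796 = 19/27370 - 5230/1949 = -143108069/53344130 ≈ -2.6827)
1/B = 1/(-143108069/53344130) = -53344130/143108069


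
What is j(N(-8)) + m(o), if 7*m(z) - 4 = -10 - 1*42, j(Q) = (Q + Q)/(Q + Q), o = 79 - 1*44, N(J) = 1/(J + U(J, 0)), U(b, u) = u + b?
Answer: -41/7 ≈ -5.8571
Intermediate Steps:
U(b, u) = b + u
N(J) = 1/(2*J) (N(J) = 1/(J + (J + 0)) = 1/(J + J) = 1/(2*J))
o = 35 (o = 79 - 44 = 35)
j(Q) = 1 (j(Q) = (2*Q)/((2*Q)) = (2*Q)*(1/(2*Q)) = 1)
m(z) = -48/7 (m(z) = 4/7 + (-10 - 1*42)/7 = 4/7 + (-10 - 42)/7 = 4/7 + (⅐)*(-52) = 4/7 - 52/7 = -48/7)
j(N(-8)) + m(o) = 1 - 48/7 = -41/7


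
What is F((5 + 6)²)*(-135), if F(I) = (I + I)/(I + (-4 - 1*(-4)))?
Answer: -270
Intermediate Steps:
F(I) = 2 (F(I) = (2*I)/(I + (-4 + 4)) = (2*I)/(I + 0) = (2*I)/I = 2)
F((5 + 6)²)*(-135) = 2*(-135) = -270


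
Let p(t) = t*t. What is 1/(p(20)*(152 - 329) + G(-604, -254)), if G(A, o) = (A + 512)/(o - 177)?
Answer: -431/30514708 ≈ -1.4124e-5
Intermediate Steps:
G(A, o) = (512 + A)/(-177 + o)
p(t) = t²
1/(p(20)*(152 - 329) + G(-604, -254)) = 1/(20²*(152 - 329) + (512 - 604)/(-177 - 254)) = 1/(400*(-177) - 92/(-431)) = 1/(-70800 - 1/431*(-92)) = 1/(-70800 + 92/431) = 1/(-30514708/431) = -431/30514708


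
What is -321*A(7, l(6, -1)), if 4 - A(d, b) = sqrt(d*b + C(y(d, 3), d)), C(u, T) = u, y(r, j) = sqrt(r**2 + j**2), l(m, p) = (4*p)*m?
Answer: -1284 + 321*I*sqrt(168 - sqrt(58)) ≈ -1284.0 + 4065.2*I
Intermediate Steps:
l(m, p) = 4*m*p
y(r, j) = sqrt(j**2 + r**2)
A(d, b) = 4 - sqrt(sqrt(9 + d**2) + b*d) (A(d, b) = 4 - sqrt(d*b + sqrt(3**2 + d**2)) = 4 - sqrt(b*d + sqrt(9 + d**2)) = 4 - sqrt(sqrt(9 + d**2) + b*d))
-321*A(7, l(6, -1)) = -321*(4 - sqrt(sqrt(9 + 7**2) + (4*6*(-1))*7)) = -321*(4 - sqrt(sqrt(9 + 49) - 24*7)) = -321*(4 - sqrt(sqrt(58) - 168)) = -321*(4 - sqrt(-168 + sqrt(58))) = -1284 + 321*sqrt(-168 + sqrt(58))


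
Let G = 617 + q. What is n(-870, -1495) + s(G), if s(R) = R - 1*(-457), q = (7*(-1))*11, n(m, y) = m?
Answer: 127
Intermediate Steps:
q = -77 (q = -7*11 = -77)
G = 540 (G = 617 - 77 = 540)
s(R) = 457 + R (s(R) = R + 457 = 457 + R)
n(-870, -1495) + s(G) = -870 + (457 + 540) = -870 + 997 = 127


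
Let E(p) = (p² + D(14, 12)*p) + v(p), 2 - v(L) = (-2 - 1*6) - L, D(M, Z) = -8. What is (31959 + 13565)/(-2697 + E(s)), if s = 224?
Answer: 45524/45921 ≈ 0.99135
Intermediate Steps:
v(L) = 10 + L (v(L) = 2 - ((-2 - 1*6) - L) = 2 - ((-2 - 6) - L) = 2 - (-8 - L) = 2 + (8 + L) = 10 + L)
E(p) = 10 + p² - 7*p (E(p) = (p² - 8*p) + (10 + p) = 10 + p² - 7*p)
(31959 + 13565)/(-2697 + E(s)) = (31959 + 13565)/(-2697 + (10 + 224² - 7*224)) = 45524/(-2697 + (10 + 50176 - 1568)) = 45524/(-2697 + 48618) = 45524/45921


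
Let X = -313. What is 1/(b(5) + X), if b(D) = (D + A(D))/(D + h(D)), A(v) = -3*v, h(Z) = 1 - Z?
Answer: -1/323 ≈ -0.0030960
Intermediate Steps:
b(D) = -2*D (b(D) = (D - 3*D)/(D + (1 - D)) = -2*D/1 = -2*D*1 = -2*D)
1/(b(5) + X) = 1/(-2*5 - 313) = 1/(-10 - 313) = 1/(-323) = -1/323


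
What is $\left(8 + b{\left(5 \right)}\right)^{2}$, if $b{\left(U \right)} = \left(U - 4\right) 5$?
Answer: $169$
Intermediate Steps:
$b{\left(U \right)} = -20 + 5 U$ ($b{\left(U \right)} = \left(-4 + U\right) 5 = -20 + 5 U$)
$\left(8 + b{\left(5 \right)}\right)^{2} = \left(8 + \left(-20 + 5 \cdot 5\right)\right)^{2} = \left(8 + \left(-20 + 25\right)\right)^{2} = \left(8 + 5\right)^{2} = 13^{2} = 169$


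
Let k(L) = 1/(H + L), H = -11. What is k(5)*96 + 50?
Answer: 34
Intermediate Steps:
k(L) = 1/(-11 + L)
k(5)*96 + 50 = 96/(-11 + 5) + 50 = 96/(-6) + 50 = -1/6*96 + 50 = -16 + 50 = 34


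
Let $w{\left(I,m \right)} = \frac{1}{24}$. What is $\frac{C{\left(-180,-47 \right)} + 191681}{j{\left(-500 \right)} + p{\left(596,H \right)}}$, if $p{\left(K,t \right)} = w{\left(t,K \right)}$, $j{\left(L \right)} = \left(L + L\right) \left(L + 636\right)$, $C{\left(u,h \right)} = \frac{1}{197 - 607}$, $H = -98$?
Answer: $- \frac{943070508}{669119795} \approx -1.4094$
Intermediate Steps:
$C{\left(u,h \right)} = - \frac{1}{410}$ ($C{\left(u,h \right)} = \frac{1}{-410} = - \frac{1}{410}$)
$w{\left(I,m \right)} = \frac{1}{24}$
$j{\left(L \right)} = 2 L \left(636 + L\right)$
$p{\left(K,t \right)} = \frac{1}{24}$
$\frac{C{\left(-180,-47 \right)} + 191681}{j{\left(-500 \right)} + p{\left(596,H \right)}} = \frac{- \frac{1}{410} + 191681}{2 \left(-500\right) \left(636 - 500\right) + \frac{1}{24}} = \frac{78589209}{410 \left(2 \left(-500\right) 136 + \frac{1}{24}\right)} = \frac{78589209}{410 \left(-136000 + \frac{1}{24}\right)} = \frac{78589209}{410 \left(- \frac{3263999}{24}\right)} = \frac{78589209}{410} \left(- \frac{24}{3263999}\right) = - \frac{943070508}{669119795}$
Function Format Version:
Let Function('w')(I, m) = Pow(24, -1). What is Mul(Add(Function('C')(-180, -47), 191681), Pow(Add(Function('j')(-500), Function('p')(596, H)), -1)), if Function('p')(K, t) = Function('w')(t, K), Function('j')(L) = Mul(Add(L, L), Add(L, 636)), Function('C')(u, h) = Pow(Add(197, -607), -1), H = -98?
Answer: Rational(-943070508, 669119795) ≈ -1.4094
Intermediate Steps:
Function('C')(u, h) = Rational(-1, 410) (Function('C')(u, h) = Pow(-410, -1) = Rational(-1, 410))
Function('w')(I, m) = Rational(1, 24)
Function('j')(L) = Mul(2, L, Add(636, L)) (Function('j')(L) = Mul(Mul(2, L), Add(636, L)) = Mul(2, L, Add(636, L)))
Function('p')(K, t) = Rational(1, 24)
Mul(Add(Function('C')(-180, -47), 191681), Pow(Add(Function('j')(-500), Function('p')(596, H)), -1)) = Mul(Add(Rational(-1, 410), 191681), Pow(Add(Mul(2, -500, Add(636, -500)), Rational(1, 24)), -1)) = Mul(Rational(78589209, 410), Pow(Add(Mul(2, -500, 136), Rational(1, 24)), -1)) = Mul(Rational(78589209, 410), Pow(Add(-136000, Rational(1, 24)), -1)) = Mul(Rational(78589209, 410), Pow(Rational(-3263999, 24), -1)) = Mul(Rational(78589209, 410), Rational(-24, 3263999)) = Rational(-943070508, 669119795)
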